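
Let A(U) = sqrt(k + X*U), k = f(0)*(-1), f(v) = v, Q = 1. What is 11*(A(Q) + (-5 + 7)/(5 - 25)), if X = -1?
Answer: -11/10 + 11*I ≈ -1.1 + 11.0*I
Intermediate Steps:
k = 0 (k = 0*(-1) = 0)
A(U) = sqrt(-U) (A(U) = sqrt(0 - U) = sqrt(-U))
11*(A(Q) + (-5 + 7)/(5 - 25)) = 11*(sqrt(-1*1) + (-5 + 7)/(5 - 25)) = 11*(sqrt(-1) + 2/(-20)) = 11*(I + 2*(-1/20)) = 11*(I - 1/10) = 11*(-1/10 + I) = -11/10 + 11*I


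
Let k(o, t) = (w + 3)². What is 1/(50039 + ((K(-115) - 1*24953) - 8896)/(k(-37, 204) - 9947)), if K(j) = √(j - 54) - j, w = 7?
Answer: 4852284201649/242820072194166458 + 128011*I/242820072194166458 ≈ 1.9983e-5 + 5.2718e-13*I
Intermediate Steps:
K(j) = √(-54 + j) - j
k(o, t) = 100 (k(o, t) = (7 + 3)² = 10² = 100)
1/(50039 + ((K(-115) - 1*24953) - 8896)/(k(-37, 204) - 9947)) = 1/(50039 + (((√(-54 - 115) - 1*(-115)) - 1*24953) - 8896)/(100 - 9947)) = 1/(50039 + (((√(-169) + 115) - 24953) - 8896)/(-9847)) = 1/(50039 + (((13*I + 115) - 24953) - 8896)*(-1/9847)) = 1/(50039 + (((115 + 13*I) - 24953) - 8896)*(-1/9847)) = 1/(50039 + ((-24838 + 13*I) - 8896)*(-1/9847)) = 1/(50039 + (-33734 + 13*I)*(-1/9847)) = 1/(50039 + (33734/9847 - 13*I/9847)) = 1/(492767767/9847 - 13*I/9847) = 96963409*(492767767/9847 + 13*I/9847)/242820072194166458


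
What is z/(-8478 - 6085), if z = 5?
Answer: -5/14563 ≈ -0.00034334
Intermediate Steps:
z/(-8478 - 6085) = 5/(-8478 - 6085) = 5/(-14563) = -1/14563*5 = -5/14563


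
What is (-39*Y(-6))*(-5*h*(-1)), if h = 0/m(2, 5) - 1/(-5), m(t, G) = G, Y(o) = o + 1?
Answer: 195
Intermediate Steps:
Y(o) = 1 + o
h = ⅕ (h = 0/5 - 1/(-5) = 0*(⅕) - 1*(-⅕) = 0 + ⅕ = ⅕ ≈ 0.20000)
(-39*Y(-6))*(-5*h*(-1)) = (-39*(1 - 6))*(-5*⅕*(-1)) = (-39*(-5))*(-1*(-1)) = 195*1 = 195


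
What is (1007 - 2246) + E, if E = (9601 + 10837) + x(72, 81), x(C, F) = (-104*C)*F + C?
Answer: -587257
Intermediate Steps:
x(C, F) = C - 104*C*F (x(C, F) = -104*C*F + C = C - 104*C*F)
E = -586018 (E = (9601 + 10837) + 72*(1 - 104*81) = 20438 + 72*(1 - 8424) = 20438 + 72*(-8423) = 20438 - 606456 = -586018)
(1007 - 2246) + E = (1007 - 2246) - 586018 = -1239 - 586018 = -587257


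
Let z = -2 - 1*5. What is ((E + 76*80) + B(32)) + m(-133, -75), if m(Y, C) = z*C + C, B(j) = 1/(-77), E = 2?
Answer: 502963/77 ≈ 6532.0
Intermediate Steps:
B(j) = -1/77
z = -7 (z = -2 - 5 = -7)
m(Y, C) = -6*C (m(Y, C) = -7*C + C = -6*C)
((E + 76*80) + B(32)) + m(-133, -75) = ((2 + 76*80) - 1/77) - 6*(-75) = ((2 + 6080) - 1/77) + 450 = (6082 - 1/77) + 450 = 468313/77 + 450 = 502963/77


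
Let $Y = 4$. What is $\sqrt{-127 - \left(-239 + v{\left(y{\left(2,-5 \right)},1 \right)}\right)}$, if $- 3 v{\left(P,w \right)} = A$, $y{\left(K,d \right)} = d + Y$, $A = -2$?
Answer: $\frac{\sqrt{1002}}{3} \approx 10.551$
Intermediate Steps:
$y{\left(K,d \right)} = 4 + d$ ($y{\left(K,d \right)} = d + 4 = 4 + d$)
$v{\left(P,w \right)} = \frac{2}{3}$ ($v{\left(P,w \right)} = \left(- \frac{1}{3}\right) \left(-2\right) = \frac{2}{3}$)
$\sqrt{-127 - \left(-239 + v{\left(y{\left(2,-5 \right)},1 \right)}\right)} = \sqrt{-127 + \left(239 - \frac{2}{3}\right)} = \sqrt{-127 + \frac{715}{3}} = \sqrt{\frac{334}{3}} = \frac{\sqrt{1002}}{3}$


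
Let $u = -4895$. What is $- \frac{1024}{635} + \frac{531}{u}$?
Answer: $- \frac{1069933}{621665} \approx -1.7211$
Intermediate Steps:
$- \frac{1024}{635} + \frac{531}{u} = - \frac{1024}{635} + \frac{531}{-4895} = \left(-1024\right) \frac{1}{635} + 531 \left(- \frac{1}{4895}\right) = - \frac{1024}{635} - \frac{531}{4895} = - \frac{1069933}{621665}$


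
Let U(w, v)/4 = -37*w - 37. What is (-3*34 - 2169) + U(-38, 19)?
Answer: 3205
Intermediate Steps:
U(w, v) = -148 - 148*w (U(w, v) = 4*(-37*w - 37) = 4*(-37 - 37*w) = -148 - 148*w)
(-3*34 - 2169) + U(-38, 19) = (-3*34 - 2169) + (-148 - 148*(-38)) = (-102 - 2169) + (-148 + 5624) = -2271 + 5476 = 3205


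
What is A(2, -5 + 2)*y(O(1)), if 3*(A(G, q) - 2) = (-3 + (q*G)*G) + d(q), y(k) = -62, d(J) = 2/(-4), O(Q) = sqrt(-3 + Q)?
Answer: 589/3 ≈ 196.33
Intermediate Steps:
d(J) = -1/2 (d(J) = 2*(-1/4) = -1/2)
A(G, q) = 5/6 + q*G**2/3 (A(G, q) = 2 + ((-3 + (q*G)*G) - 1/2)/3 = 2 + ((-3 + (G*q)*G) - 1/2)/3 = 2 + ((-3 + q*G**2) - 1/2)/3 = 2 + (-7/2 + q*G**2)/3 = 2 + (-7/6 + q*G**2/3) = 5/6 + q*G**2/3)
A(2, -5 + 2)*y(O(1)) = (5/6 + (1/3)*(-5 + 2)*2**2)*(-62) = (5/6 + (1/3)*(-3)*4)*(-62) = (5/6 - 4)*(-62) = -19/6*(-62) = 589/3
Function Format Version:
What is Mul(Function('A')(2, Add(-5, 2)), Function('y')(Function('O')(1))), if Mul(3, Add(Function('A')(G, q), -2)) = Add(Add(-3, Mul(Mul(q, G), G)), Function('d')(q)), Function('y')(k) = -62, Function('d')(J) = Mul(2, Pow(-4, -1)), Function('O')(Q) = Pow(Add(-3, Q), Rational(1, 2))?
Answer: Rational(589, 3) ≈ 196.33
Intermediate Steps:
Function('d')(J) = Rational(-1, 2) (Function('d')(J) = Mul(2, Rational(-1, 4)) = Rational(-1, 2))
Function('A')(G, q) = Add(Rational(5, 6), Mul(Rational(1, 3), q, Pow(G, 2))) (Function('A')(G, q) = Add(2, Mul(Rational(1, 3), Add(Add(-3, Mul(Mul(q, G), G)), Rational(-1, 2)))) = Add(2, Mul(Rational(1, 3), Add(Add(-3, Mul(Mul(G, q), G)), Rational(-1, 2)))) = Add(2, Mul(Rational(1, 3), Add(Add(-3, Mul(q, Pow(G, 2))), Rational(-1, 2)))) = Add(2, Mul(Rational(1, 3), Add(Rational(-7, 2), Mul(q, Pow(G, 2))))) = Add(2, Add(Rational(-7, 6), Mul(Rational(1, 3), q, Pow(G, 2)))) = Add(Rational(5, 6), Mul(Rational(1, 3), q, Pow(G, 2))))
Mul(Function('A')(2, Add(-5, 2)), Function('y')(Function('O')(1))) = Mul(Add(Rational(5, 6), Mul(Rational(1, 3), Add(-5, 2), Pow(2, 2))), -62) = Mul(Add(Rational(5, 6), Mul(Rational(1, 3), -3, 4)), -62) = Mul(Add(Rational(5, 6), -4), -62) = Mul(Rational(-19, 6), -62) = Rational(589, 3)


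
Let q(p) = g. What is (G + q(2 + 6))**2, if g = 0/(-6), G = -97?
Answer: 9409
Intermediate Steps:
g = 0 (g = 0*(-1/6) = 0)
q(p) = 0
(G + q(2 + 6))**2 = (-97 + 0)**2 = (-97)**2 = 9409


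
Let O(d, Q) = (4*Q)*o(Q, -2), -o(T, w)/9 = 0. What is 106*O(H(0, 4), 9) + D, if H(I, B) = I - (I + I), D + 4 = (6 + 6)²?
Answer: 140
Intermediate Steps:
o(T, w) = 0 (o(T, w) = -9*0 = 0)
D = 140 (D = -4 + (6 + 6)² = -4 + 12² = -4 + 144 = 140)
H(I, B) = -I (H(I, B) = I - 2*I = -I)
O(d, Q) = 0 (O(d, Q) = (4*Q)*0 = 0)
106*O(H(0, 4), 9) + D = 106*0 + 140 = 0 + 140 = 140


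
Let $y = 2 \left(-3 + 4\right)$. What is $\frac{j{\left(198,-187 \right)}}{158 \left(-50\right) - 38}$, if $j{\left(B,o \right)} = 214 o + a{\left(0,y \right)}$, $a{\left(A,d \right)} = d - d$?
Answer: $\frac{20009}{3969} \approx 5.0413$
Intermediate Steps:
$y = 2$ ($y = 2 \cdot 1 = 2$)
$a{\left(A,d \right)} = 0$
$j{\left(B,o \right)} = 214 o$ ($j{\left(B,o \right)} = 214 o + 0 = 214 o$)
$\frac{j{\left(198,-187 \right)}}{158 \left(-50\right) - 38} = \frac{214 \left(-187\right)}{158 \left(-50\right) - 38} = - \frac{40018}{-7900 - 38} = - \frac{40018}{-7938} = \left(-40018\right) \left(- \frac{1}{7938}\right) = \frac{20009}{3969}$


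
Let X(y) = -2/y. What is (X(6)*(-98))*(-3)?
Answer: -98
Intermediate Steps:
(X(6)*(-98))*(-3) = (-2/6*(-98))*(-3) = (-2*⅙*(-98))*(-3) = -⅓*(-98)*(-3) = (98/3)*(-3) = -98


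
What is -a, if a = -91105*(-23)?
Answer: -2095415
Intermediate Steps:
a = 2095415
-a = -1*2095415 = -2095415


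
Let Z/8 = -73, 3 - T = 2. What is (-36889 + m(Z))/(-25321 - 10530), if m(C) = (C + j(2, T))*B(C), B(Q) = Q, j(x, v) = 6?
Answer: -300663/35851 ≈ -8.3865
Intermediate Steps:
T = 1 (T = 3 - 1*2 = 3 - 2 = 1)
Z = -584 (Z = 8*(-73) = -584)
m(C) = C*(6 + C) (m(C) = (C + 6)*C = (6 + C)*C = C*(6 + C))
(-36889 + m(Z))/(-25321 - 10530) = (-36889 - 584*(6 - 584))/(-25321 - 10530) = (-36889 - 584*(-578))/(-35851) = (-36889 + 337552)*(-1/35851) = 300663*(-1/35851) = -300663/35851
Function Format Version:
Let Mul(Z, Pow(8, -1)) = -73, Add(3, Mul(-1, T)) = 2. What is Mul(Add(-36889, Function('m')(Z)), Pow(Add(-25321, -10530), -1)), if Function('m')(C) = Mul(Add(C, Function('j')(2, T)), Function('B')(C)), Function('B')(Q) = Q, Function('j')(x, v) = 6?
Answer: Rational(-300663, 35851) ≈ -8.3865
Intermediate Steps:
T = 1 (T = Add(3, Mul(-1, 2)) = Add(3, -2) = 1)
Z = -584 (Z = Mul(8, -73) = -584)
Function('m')(C) = Mul(C, Add(6, C)) (Function('m')(C) = Mul(Add(C, 6), C) = Mul(Add(6, C), C) = Mul(C, Add(6, C)))
Mul(Add(-36889, Function('m')(Z)), Pow(Add(-25321, -10530), -1)) = Mul(Add(-36889, Mul(-584, Add(6, -584))), Pow(Add(-25321, -10530), -1)) = Mul(Add(-36889, Mul(-584, -578)), Pow(-35851, -1)) = Mul(Add(-36889, 337552), Rational(-1, 35851)) = Mul(300663, Rational(-1, 35851)) = Rational(-300663, 35851)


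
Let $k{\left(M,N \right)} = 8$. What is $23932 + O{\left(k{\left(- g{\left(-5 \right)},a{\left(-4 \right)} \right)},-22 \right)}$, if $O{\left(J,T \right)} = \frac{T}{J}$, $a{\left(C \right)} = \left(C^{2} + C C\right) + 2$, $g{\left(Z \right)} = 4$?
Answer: $\frac{95717}{4} \approx 23929.0$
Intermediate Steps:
$a{\left(C \right)} = 2 + 2 C^{2}$ ($a{\left(C \right)} = \left(C^{2} + C^{2}\right) + 2 = 2 C^{2} + 2 = 2 + 2 C^{2}$)
$23932 + O{\left(k{\left(- g{\left(-5 \right)},a{\left(-4 \right)} \right)},-22 \right)} = 23932 - \frac{22}{8} = 23932 - \frac{11}{4} = \frac{95717}{4}$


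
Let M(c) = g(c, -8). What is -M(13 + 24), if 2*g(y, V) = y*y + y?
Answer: -703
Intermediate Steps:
g(y, V) = y/2 + y**2/2 (g(y, V) = (y*y + y)/2 = (y**2 + y)/2 = (y + y**2)/2 = y/2 + y**2/2)
M(c) = c*(1 + c)/2
-M(13 + 24) = -(13 + 24)*(1 + (13 + 24))/2 = -37*(1 + 37)/2 = -37*38/2 = -1*703 = -703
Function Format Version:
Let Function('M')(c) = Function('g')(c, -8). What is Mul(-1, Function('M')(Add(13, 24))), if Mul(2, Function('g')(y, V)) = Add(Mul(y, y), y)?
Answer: -703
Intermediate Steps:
Function('g')(y, V) = Add(Mul(Rational(1, 2), y), Mul(Rational(1, 2), Pow(y, 2))) (Function('g')(y, V) = Mul(Rational(1, 2), Add(Mul(y, y), y)) = Mul(Rational(1, 2), Add(Pow(y, 2), y)) = Mul(Rational(1, 2), Add(y, Pow(y, 2))) = Add(Mul(Rational(1, 2), y), Mul(Rational(1, 2), Pow(y, 2))))
Function('M')(c) = Mul(Rational(1, 2), c, Add(1, c))
Mul(-1, Function('M')(Add(13, 24))) = Mul(-1, Mul(Rational(1, 2), Add(13, 24), Add(1, Add(13, 24)))) = Mul(-1, Mul(Rational(1, 2), 37, Add(1, 37))) = Mul(-1, Mul(Rational(1, 2), 37, 38)) = Mul(-1, 703) = -703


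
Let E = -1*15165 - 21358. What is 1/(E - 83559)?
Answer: -1/120082 ≈ -8.3276e-6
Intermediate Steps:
E = -36523 (E = -15165 - 21358 = -36523)
1/(E - 83559) = 1/(-36523 - 83559) = 1/(-120082) = -1/120082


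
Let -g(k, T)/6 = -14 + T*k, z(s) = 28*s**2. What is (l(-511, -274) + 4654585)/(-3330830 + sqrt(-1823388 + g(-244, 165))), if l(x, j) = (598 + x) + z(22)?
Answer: -3887265136480/2773607517661 - 4668224*I*sqrt(98859)/2773607517661 ≈ -1.4015 - 0.00052919*I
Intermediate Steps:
g(k, T) = 84 - 6*T*k (g(k, T) = -6*(-14 + T*k) = 84 - 6*T*k)
l(x, j) = 14150 + x (l(x, j) = (598 + x) + 28*22**2 = (598 + x) + 28*484 = (598 + x) + 13552 = 14150 + x)
(l(-511, -274) + 4654585)/(-3330830 + sqrt(-1823388 + g(-244, 165))) = ((14150 - 511) + 4654585)/(-3330830 + sqrt(-1823388 + (84 - 6*165*(-244)))) = (13639 + 4654585)/(-3330830 + sqrt(-1823388 + (84 + 241560))) = 4668224/(-3330830 + sqrt(-1823388 + 241644)) = 4668224/(-3330830 + sqrt(-1581744)) = 4668224/(-3330830 + 4*I*sqrt(98859))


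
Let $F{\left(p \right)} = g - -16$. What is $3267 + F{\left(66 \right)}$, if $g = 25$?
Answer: $3308$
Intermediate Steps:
$F{\left(p \right)} = 41$ ($F{\left(p \right)} = 25 - -16 = 25 + 16 = 41$)
$3267 + F{\left(66 \right)} = 3267 + 41 = 3308$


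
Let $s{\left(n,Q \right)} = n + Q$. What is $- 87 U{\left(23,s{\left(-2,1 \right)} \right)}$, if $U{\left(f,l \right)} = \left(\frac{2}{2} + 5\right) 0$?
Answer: $0$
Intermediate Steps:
$s{\left(n,Q \right)} = Q + n$
$U{\left(f,l \right)} = 0$ ($U{\left(f,l \right)} = \left(2 \cdot \frac{1}{2} + 5\right) 0 = \left(1 + 5\right) 0 = 6 \cdot 0 = 0$)
$- 87 U{\left(23,s{\left(-2,1 \right)} \right)} = \left(-87\right) 0 = 0$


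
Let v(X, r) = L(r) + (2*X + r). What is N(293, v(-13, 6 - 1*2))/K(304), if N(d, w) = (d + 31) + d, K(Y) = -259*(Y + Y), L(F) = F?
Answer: -617/157472 ≈ -0.0039182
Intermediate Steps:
K(Y) = -518*Y
v(X, r) = 2*X + 2*r (v(X, r) = r + (2*X + r) = r + (r + 2*X) = 2*X + 2*r)
N(d, w) = 31 + 2*d (N(d, w) = (31 + d) + d = 31 + 2*d)
N(293, v(-13, 6 - 1*2))/K(304) = (31 + 2*293)/((-518*304)) = (31 + 586)/(-157472) = 617*(-1/157472) = -617/157472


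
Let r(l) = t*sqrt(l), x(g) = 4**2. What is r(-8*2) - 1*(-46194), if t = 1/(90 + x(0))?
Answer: 46194 + 2*I/53 ≈ 46194.0 + 0.037736*I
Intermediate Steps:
x(g) = 16
t = 1/106 (t = 1/(90 + 16) = 1/106 ≈ 0.0094340)
r(l) = sqrt(l)/106
r(-8*2) - 1*(-46194) = sqrt(-8*2)/106 - 1*(-46194) = sqrt(-16)/106 + 46194 = (4*I)/106 + 46194 = 2*I/53 + 46194 = 46194 + 2*I/53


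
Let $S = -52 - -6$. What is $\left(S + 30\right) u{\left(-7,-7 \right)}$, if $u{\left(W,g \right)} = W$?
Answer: $112$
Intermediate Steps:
$S = -46$ ($S = -52 + 6 = -46$)
$\left(S + 30\right) u{\left(-7,-7 \right)} = \left(-46 + 30\right) \left(-7\right) = \left(-16\right) \left(-7\right) = 112$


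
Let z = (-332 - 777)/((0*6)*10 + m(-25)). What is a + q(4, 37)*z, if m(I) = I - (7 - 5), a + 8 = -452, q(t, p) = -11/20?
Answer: -260599/540 ≈ -482.59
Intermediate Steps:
q(t, p) = -11/20 (q(t, p) = -11*1/20 = -11/20)
a = -460 (a = -8 - 452 = -460)
m(I) = -2 + I (m(I) = I - 1*2 = I - 2 = -2 + I)
z = 1109/27 (z = (-332 - 777)/((0*6)*10 + (-2 - 25)) = -1109/(0*10 - 27) = -1109/(0 - 27) = -1109/(-27) = -1109*(-1/27) = 1109/27 ≈ 41.074)
a + q(4, 37)*z = -460 - 11/20*1109/27 = -460 - 12199/540 = -260599/540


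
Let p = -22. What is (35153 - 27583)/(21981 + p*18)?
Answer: 1514/4317 ≈ 0.35071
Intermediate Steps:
(35153 - 27583)/(21981 + p*18) = (35153 - 27583)/(21981 - 22*18) = 7570/(21981 - 396) = 7570/21585 = 7570*(1/21585) = 1514/4317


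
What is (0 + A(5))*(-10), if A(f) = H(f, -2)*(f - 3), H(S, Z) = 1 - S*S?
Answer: 480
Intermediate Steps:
H(S, Z) = 1 - S²
A(f) = (1 - f²)*(-3 + f) (A(f) = (1 - f²)*(f - 3) = (1 - f²)*(-3 + f))
(0 + A(5))*(-10) = (0 - (-1 + 5²)*(-3 + 5))*(-10) = (0 - 1*(-1 + 25)*2)*(-10) = (0 - 1*24*2)*(-10) = (0 - 48)*(-10) = -48*(-10) = 480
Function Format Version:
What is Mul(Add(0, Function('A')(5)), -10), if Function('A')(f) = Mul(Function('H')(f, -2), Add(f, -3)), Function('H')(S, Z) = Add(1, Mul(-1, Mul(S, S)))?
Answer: 480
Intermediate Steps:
Function('H')(S, Z) = Add(1, Mul(-1, Pow(S, 2)))
Function('A')(f) = Mul(Add(1, Mul(-1, Pow(f, 2))), Add(-3, f)) (Function('A')(f) = Mul(Add(1, Mul(-1, Pow(f, 2))), Add(f, -3)) = Mul(Add(1, Mul(-1, Pow(f, 2))), Add(-3, f)))
Mul(Add(0, Function('A')(5)), -10) = Mul(Add(0, Mul(-1, Add(-1, Pow(5, 2)), Add(-3, 5))), -10) = Mul(Add(0, Mul(-1, Add(-1, 25), 2)), -10) = Mul(Add(0, Mul(-1, 24, 2)), -10) = Mul(Add(0, -48), -10) = Mul(-48, -10) = 480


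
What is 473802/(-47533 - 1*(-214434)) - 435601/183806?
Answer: 2055058273/4382486458 ≈ 0.46892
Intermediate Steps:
473802/(-47533 - 1*(-214434)) - 435601/183806 = 473802/(-47533 + 214434) - 435601*1/183806 = 473802/166901 - 435601/183806 = 473802*(1/166901) - 435601/183806 = 67686/23843 - 435601/183806 = 2055058273/4382486458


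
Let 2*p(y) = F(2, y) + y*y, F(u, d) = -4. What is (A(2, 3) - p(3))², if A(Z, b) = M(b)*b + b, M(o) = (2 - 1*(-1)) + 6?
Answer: 3025/4 ≈ 756.25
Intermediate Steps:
M(o) = 9 (M(o) = (2 + 1) + 6 = 3 + 6 = 9)
A(Z, b) = 10*b (A(Z, b) = 9*b + b = 10*b)
p(y) = -2 + y²/2 (p(y) = (-4 + y*y)/2 = (-4 + y²)/2 = -2 + y²/2)
(A(2, 3) - p(3))² = (10*3 - (-2 + (½)*3²))² = (30 - (-2 + (½)*9))² = (30 - (-2 + 9/2))² = (30 - 1*5/2)² = (30 - 5/2)² = (55/2)² = 3025/4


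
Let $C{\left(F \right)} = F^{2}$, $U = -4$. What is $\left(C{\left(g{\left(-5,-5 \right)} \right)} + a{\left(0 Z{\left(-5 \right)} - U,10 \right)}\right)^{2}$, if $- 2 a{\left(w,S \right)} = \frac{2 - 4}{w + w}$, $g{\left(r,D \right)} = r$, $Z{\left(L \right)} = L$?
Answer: $\frac{40401}{64} \approx 631.27$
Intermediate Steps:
$a{\left(w,S \right)} = \frac{1}{2 w}$ ($a{\left(w,S \right)} = - \frac{\left(2 - 4\right) \frac{1}{w + w}}{2} = - \frac{\left(-2\right) \frac{1}{2 w}}{2} = - \frac{\left(-1\right) \frac{1}{w}}{2} = \frac{1}{2 w}$)
$\left(C{\left(g{\left(-5,-5 \right)} \right)} + a{\left(0 Z{\left(-5 \right)} - U,10 \right)}\right)^{2} = \left(\left(-5\right)^{2} + \frac{1}{2 \left(0 \left(-5\right) - -4\right)}\right)^{2} = \left(25 + \frac{1}{2 \left(0 + 4\right)}\right)^{2} = \left(25 + \frac{1}{2 \cdot 4}\right)^{2} = \left(25 + \frac{1}{2} \cdot \frac{1}{4}\right)^{2} = \left(25 + \frac{1}{8}\right)^{2} = \left(\frac{201}{8}\right)^{2} = \frac{40401}{64}$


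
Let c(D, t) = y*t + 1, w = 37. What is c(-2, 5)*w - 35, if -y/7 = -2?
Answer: 2592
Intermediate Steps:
y = 14 (y = -7*(-2) = 14)
c(D, t) = 1 + 14*t (c(D, t) = 14*t + 1 = 1 + 14*t)
c(-2, 5)*w - 35 = (1 + 14*5)*37 - 35 = (1 + 70)*37 - 35 = 71*37 - 35 = 2627 - 35 = 2592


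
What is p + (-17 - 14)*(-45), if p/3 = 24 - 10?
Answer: 1437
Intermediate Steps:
p = 42 (p = 3*(24 - 10) = 3*14 = 42)
p + (-17 - 14)*(-45) = 42 + (-17 - 14)*(-45) = 42 - 31*(-45) = 42 + 1395 = 1437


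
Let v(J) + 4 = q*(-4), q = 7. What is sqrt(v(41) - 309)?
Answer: I*sqrt(341) ≈ 18.466*I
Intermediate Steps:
v(J) = -32 (v(J) = -4 + 7*(-4) = -4 - 28 = -32)
sqrt(v(41) - 309) = sqrt(-32 - 309) = sqrt(-341) = I*sqrt(341)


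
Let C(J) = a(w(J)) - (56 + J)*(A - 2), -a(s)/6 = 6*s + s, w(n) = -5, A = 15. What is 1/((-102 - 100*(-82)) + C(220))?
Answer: 1/4720 ≈ 0.00021186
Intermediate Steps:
a(s) = -42*s (a(s) = -6*(6*s + s) = -42*s)
C(J) = -518 - 13*J (C(J) = -42*(-5) - (56 + J)*(15 - 2) = 210 - (56 + J)*13 = 210 - (728 + 13*J) = 210 + (-728 - 13*J) = -518 - 13*J)
1/((-102 - 100*(-82)) + C(220)) = 1/((-102 - 100*(-82)) + (-518 - 13*220)) = 1/((-102 + 8200) + (-518 - 2860)) = 1/(8098 - 3378) = 1/4720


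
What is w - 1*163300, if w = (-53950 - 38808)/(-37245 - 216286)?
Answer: -41401519542/253531 ≈ -1.6330e+5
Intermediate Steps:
w = 92758/253531 (w = -92758/(-253531) = -92758*(-1/253531) = 92758/253531 ≈ 0.36586)
w - 1*163300 = 92758/253531 - 1*163300 = 92758/253531 - 163300 = -41401519542/253531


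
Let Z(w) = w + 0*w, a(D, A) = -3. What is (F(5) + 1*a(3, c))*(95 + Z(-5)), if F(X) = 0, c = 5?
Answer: -270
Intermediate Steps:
Z(w) = w (Z(w) = w + 0 = w)
(F(5) + 1*a(3, c))*(95 + Z(-5)) = (0 + 1*(-3))*(95 - 5) = (0 - 3)*90 = -3*90 = -270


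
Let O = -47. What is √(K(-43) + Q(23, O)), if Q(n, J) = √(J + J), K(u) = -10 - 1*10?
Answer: √(-20 + I*√94) ≈ 1.055 + 4.5949*I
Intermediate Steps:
K(u) = -20 (K(u) = -10 - 10 = -20)
Q(n, J) = √2*√J (Q(n, J) = √(2*J) = √2*√J)
√(K(-43) + Q(23, O)) = √(-20 + √2*√(-47)) = √(-20 + √2*(I*√47)) = √(-20 + I*√94)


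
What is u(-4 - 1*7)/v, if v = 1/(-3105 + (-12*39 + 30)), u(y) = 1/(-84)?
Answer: 1181/28 ≈ 42.179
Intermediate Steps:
u(y) = -1/84
v = -1/3543 (v = 1/(-3105 + (-468 + 30)) = 1/(-3105 - 438) = 1/(-3543) = -1/3543 ≈ -0.00028225)
u(-4 - 1*7)/v = -1/(84*(-1/3543)) = -1/84*(-3543) = 1181/28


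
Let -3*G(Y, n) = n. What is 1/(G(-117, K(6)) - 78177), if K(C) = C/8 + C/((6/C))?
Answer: -4/312717 ≈ -1.2791e-5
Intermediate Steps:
K(C) = C²/6 + C/8 (K(C) = C*(⅛) + C*(C/6) = C/8 + C²/6 = C²/6 + C/8)
G(Y, n) = -n/3
1/(G(-117, K(6)) - 78177) = 1/(-6*(3 + 4*6)/72 - 78177) = 1/(-6*(3 + 24)/72 - 78177) = 1/(-6*27/72 - 78177) = 1/(-⅓*27/4 - 78177) = 1/(-9/4 - 78177) = 1/(-312717/4) = -4/312717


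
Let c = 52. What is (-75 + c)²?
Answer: 529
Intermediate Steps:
(-75 + c)² = (-75 + 52)² = (-23)² = 529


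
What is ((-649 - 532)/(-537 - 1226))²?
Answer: 1394761/3108169 ≈ 0.44874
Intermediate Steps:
((-649 - 532)/(-537 - 1226))² = (-1181/(-1763))² = (-1181*(-1/1763))² = (1181/1763)² = 1394761/3108169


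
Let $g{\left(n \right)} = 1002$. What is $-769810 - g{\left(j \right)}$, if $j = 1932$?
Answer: $-770812$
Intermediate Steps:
$-769810 - g{\left(j \right)} = -769810 - 1002 = -770812$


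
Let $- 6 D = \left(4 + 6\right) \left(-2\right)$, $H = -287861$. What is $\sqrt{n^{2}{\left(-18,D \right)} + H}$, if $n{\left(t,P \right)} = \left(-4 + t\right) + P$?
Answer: $\frac{i \sqrt{2587613}}{3} \approx 536.2 i$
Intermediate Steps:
$D = \frac{10}{3}$ ($D = - \frac{\left(4 + 6\right) \left(-2\right)}{6} = - \frac{10 \left(-2\right)}{6} = \left(- \frac{1}{6}\right) \left(-20\right) = \frac{10}{3} \approx 3.3333$)
$n{\left(t,P \right)} = -4 + P + t$
$\sqrt{n^{2}{\left(-18,D \right)} + H} = \sqrt{\left(-4 + \frac{10}{3} - 18\right)^{2} - 287861} = \sqrt{\left(- \frac{56}{3}\right)^{2} - 287861} = \sqrt{\frac{3136}{9} - 287861} = \sqrt{- \frac{2587613}{9}} = \frac{i \sqrt{2587613}}{3}$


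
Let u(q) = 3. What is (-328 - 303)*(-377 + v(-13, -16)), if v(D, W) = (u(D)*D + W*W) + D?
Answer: 109163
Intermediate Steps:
v(D, W) = W² + 4*D (v(D, W) = (3*D + W*W) + D = (3*D + W²) + D = (W² + 3*D) + D = W² + 4*D)
(-328 - 303)*(-377 + v(-13, -16)) = (-328 - 303)*(-377 + ((-16)² + 4*(-13))) = -631*(-377 + (256 - 52)) = -631*(-377 + 204) = -631*(-173) = 109163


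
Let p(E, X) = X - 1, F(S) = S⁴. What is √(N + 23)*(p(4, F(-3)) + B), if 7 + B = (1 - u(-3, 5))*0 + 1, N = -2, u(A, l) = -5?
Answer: 74*√21 ≈ 339.11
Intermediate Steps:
p(E, X) = -1 + X
B = -6 (B = -7 + ((1 - 1*(-5))*0 + 1) = -7 + ((1 + 5)*0 + 1) = -7 + (6*0 + 1) = -7 + (0 + 1) = -7 + 1 = -6)
√(N + 23)*(p(4, F(-3)) + B) = √(-2 + 23)*((-1 + (-3)⁴) - 6) = √21*((-1 + 81) - 6) = √21*(80 - 6) = √21*74 = 74*√21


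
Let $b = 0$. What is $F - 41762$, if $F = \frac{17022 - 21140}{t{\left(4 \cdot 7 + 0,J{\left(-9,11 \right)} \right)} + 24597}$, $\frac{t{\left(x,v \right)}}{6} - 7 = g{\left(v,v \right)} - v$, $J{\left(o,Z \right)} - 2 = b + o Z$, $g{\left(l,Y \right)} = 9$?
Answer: $- \frac{1055538668}{25275} \approx -41762.0$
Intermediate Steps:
$J{\left(o,Z \right)} = 2 + Z o$ ($J{\left(o,Z \right)} = 2 + \left(0 + o Z\right) = 2 + \left(0 + Z o\right) = 2 + Z o$)
$t{\left(x,v \right)} = 96 - 6 v$ ($t{\left(x,v \right)} = 42 + 6 \left(9 - v\right) = 42 - \left(-54 + 6 v\right) = 96 - 6 v$)
$F = - \frac{4118}{25275}$ ($F = \frac{17022 - 21140}{\left(96 - 6 \left(2 + 11 \left(-9\right)\right)\right) + 24597} = - \frac{4118}{\left(96 - 6 \left(2 - 99\right)\right) + 24597} = - \frac{4118}{\left(96 - -582\right) + 24597} = - \frac{4118}{\left(96 + 582\right) + 24597} = - \frac{4118}{678 + 24597} = - \frac{4118}{25275} \approx -0.16293$)
$F - 41762 = - \frac{4118}{25275} - 41762 = - \frac{1055538668}{25275}$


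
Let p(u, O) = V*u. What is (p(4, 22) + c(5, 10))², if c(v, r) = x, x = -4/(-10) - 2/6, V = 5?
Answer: 90601/225 ≈ 402.67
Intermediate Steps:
x = 1/15 (x = -4*(-⅒) - 2*⅙ = ⅖ - ⅓ = 1/15 ≈ 0.066667)
c(v, r) = 1/15
p(u, O) = 5*u
(p(4, 22) + c(5, 10))² = (5*4 + 1/15)² = (20 + 1/15)² = (301/15)² = 90601/225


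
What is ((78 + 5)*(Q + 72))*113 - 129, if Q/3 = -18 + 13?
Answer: 534474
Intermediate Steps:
Q = -15 (Q = 3*(-18 + 13) = 3*(-5) = -15)
((78 + 5)*(Q + 72))*113 - 129 = ((78 + 5)*(-15 + 72))*113 - 129 = (83*57)*113 - 129 = 4731*113 - 129 = 534603 - 129 = 534474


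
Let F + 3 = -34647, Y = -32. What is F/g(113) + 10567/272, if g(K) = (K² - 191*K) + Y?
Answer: 51450241/1203056 ≈ 42.766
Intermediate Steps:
F = -34650 (F = -3 - 34647 = -34650)
g(K) = -32 + K² - 191*K (g(K) = (K² - 191*K) - 32 = -32 + K² - 191*K)
F/g(113) + 10567/272 = -34650/(-32 + 113² - 191*113) + 10567/272 = -34650/(-32 + 12769 - 21583) + 10567*(1/272) = -34650/(-8846) + 10567/272 = -34650*(-1/8846) + 10567/272 = 17325/4423 + 10567/272 = 51450241/1203056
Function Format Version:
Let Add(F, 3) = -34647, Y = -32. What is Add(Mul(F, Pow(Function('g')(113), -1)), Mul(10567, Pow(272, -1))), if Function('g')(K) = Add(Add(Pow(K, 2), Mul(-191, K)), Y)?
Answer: Rational(51450241, 1203056) ≈ 42.766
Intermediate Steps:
F = -34650 (F = Add(-3, -34647) = -34650)
Function('g')(K) = Add(-32, Pow(K, 2), Mul(-191, K)) (Function('g')(K) = Add(Add(Pow(K, 2), Mul(-191, K)), -32) = Add(-32, Pow(K, 2), Mul(-191, K)))
Add(Mul(F, Pow(Function('g')(113), -1)), Mul(10567, Pow(272, -1))) = Add(Mul(-34650, Pow(Add(-32, Pow(113, 2), Mul(-191, 113)), -1)), Mul(10567, Pow(272, -1))) = Add(Mul(-34650, Pow(Add(-32, 12769, -21583), -1)), Mul(10567, Rational(1, 272))) = Add(Mul(-34650, Pow(-8846, -1)), Rational(10567, 272)) = Add(Mul(-34650, Rational(-1, 8846)), Rational(10567, 272)) = Add(Rational(17325, 4423), Rational(10567, 272)) = Rational(51450241, 1203056)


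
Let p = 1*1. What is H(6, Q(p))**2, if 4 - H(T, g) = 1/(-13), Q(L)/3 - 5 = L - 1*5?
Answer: 2809/169 ≈ 16.621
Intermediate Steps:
p = 1
Q(L) = 3*L (Q(L) = 15 + 3*(L - 1*5) = 15 + 3*(L - 5) = 15 + 3*(-5 + L) = 15 + (-15 + 3*L) = 3*L)
H(T, g) = 53/13 (H(T, g) = 4 - 1/(-13) = 4 - 1*(-1/13) = 4 + 1/13 = 53/13)
H(6, Q(p))**2 = (53/13)**2 = 2809/169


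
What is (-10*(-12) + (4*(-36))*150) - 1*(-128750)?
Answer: 107270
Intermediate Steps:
(-10*(-12) + (4*(-36))*150) - 1*(-128750) = (120 - 144*150) + 128750 = (120 - 21600) + 128750 = -21480 + 128750 = 107270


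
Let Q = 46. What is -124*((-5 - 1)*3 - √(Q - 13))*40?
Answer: 89280 + 4960*√33 ≈ 1.1777e+5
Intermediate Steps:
-124*((-5 - 1)*3 - √(Q - 13))*40 = -124*((-5 - 1)*3 - √(46 - 13))*40 = -124*(-6*3 - √33)*40 = -124*(-18 - √33)*40 = (2232 + 124*√33)*40 = 89280 + 4960*√33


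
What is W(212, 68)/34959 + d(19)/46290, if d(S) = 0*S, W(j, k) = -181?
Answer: -181/34959 ≈ -0.0051775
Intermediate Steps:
d(S) = 0
W(212, 68)/34959 + d(19)/46290 = -181/34959 + 0/46290 = -181*1/34959 + 0*(1/46290) = -181/34959 + 0 = -181/34959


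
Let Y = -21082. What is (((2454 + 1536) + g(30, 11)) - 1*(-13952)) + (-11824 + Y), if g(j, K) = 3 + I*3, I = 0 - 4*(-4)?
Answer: -14913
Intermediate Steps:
I = 16 (I = 0 + 16 = 16)
g(j, K) = 51 (g(j, K) = 3 + 16*3 = 3 + 48 = 51)
(((2454 + 1536) + g(30, 11)) - 1*(-13952)) + (-11824 + Y) = (((2454 + 1536) + 51) - 1*(-13952)) + (-11824 - 21082) = ((3990 + 51) + 13952) - 32906 = (4041 + 13952) - 32906 = 17993 - 32906 = -14913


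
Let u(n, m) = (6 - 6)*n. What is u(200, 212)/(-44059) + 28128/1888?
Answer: 879/59 ≈ 14.898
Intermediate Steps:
u(n, m) = 0 (u(n, m) = 0*n = 0)
u(200, 212)/(-44059) + 28128/1888 = 0/(-44059) + 28128/1888 = 0*(-1/44059) + 28128*(1/1888) = 0 + 879/59 = 879/59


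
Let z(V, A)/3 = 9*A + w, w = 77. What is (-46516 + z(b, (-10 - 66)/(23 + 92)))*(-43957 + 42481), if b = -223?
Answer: 7859444652/115 ≈ 6.8343e+7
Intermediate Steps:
z(V, A) = 231 + 27*A (z(V, A) = 3*(9*A + 77) = 3*(77 + 9*A) = 231 + 27*A)
(-46516 + z(b, (-10 - 66)/(23 + 92)))*(-43957 + 42481) = (-46516 + (231 + 27*((-10 - 66)/(23 + 92))))*(-43957 + 42481) = (-46516 + (231 + 27*(-76/115)))*(-1476) = (-46516 + (231 - 2052/115))*(-1476) = (-46516 + 24513/115)*(-1476) = -5324827/115*(-1476) = 7859444652/115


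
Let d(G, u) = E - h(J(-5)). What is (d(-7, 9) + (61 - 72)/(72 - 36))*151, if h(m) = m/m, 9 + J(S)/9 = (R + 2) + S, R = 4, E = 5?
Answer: 20083/36 ≈ 557.86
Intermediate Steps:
J(S) = -27 + 9*S (J(S) = -81 + 9*((4 + 2) + S) = -81 + 9*(6 + S) = -81 + (54 + 9*S) = -27 + 9*S)
h(m) = 1
d(G, u) = 4 (d(G, u) = 5 - 1*1 = 5 - 1 = 4)
(d(-7, 9) + (61 - 72)/(72 - 36))*151 = (4 + (61 - 72)/(72 - 36))*151 = (4 - 11/36)*151 = (133/36)*151 = 20083/36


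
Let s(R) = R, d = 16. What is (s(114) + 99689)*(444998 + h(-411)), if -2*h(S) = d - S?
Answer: 88781654907/2 ≈ 4.4391e+10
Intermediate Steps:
h(S) = -8 + S/2 (h(S) = -(16 - S)/2 = -8 + S/2)
(s(114) + 99689)*(444998 + h(-411)) = (114 + 99689)*(444998 + (-8 + (½)*(-411))) = 99803*(444998 + (-8 - 411/2)) = 99803*(444998 - 427/2) = 99803*(889569/2) = 88781654907/2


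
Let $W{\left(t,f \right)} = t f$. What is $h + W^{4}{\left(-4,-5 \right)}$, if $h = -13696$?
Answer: $146304$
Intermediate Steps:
$W{\left(t,f \right)} = f t$
$h + W^{4}{\left(-4,-5 \right)} = -13696 + \left(\left(-5\right) \left(-4\right)\right)^{4} = -13696 + 20^{4} = -13696 + 160000 = 146304$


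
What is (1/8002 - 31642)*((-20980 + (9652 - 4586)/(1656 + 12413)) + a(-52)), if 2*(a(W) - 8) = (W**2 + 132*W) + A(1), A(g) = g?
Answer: 164228340214496925/225160276 ≈ 7.2938e+8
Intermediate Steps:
a(W) = 17/2 + W**2/2 + 66*W (a(W) = 8 + ((W**2 + 132*W) + 1)/2 = 8 + (1 + W**2 + 132*W)/2 = 8 + (1/2 + W**2/2 + 66*W) = 17/2 + W**2/2 + 66*W)
(1/8002 - 31642)*((-20980 + (9652 - 4586)/(1656 + 12413)) + a(-52)) = (1/8002 - 31642)*((-20980 + (9652 - 4586)/(1656 + 12413)) + (17/2 + (1/2)*(-52)**2 + 66*(-52))) = (1/8002 - 31642)*((-20980 + 5066/14069) + (17/2 + (1/2)*2704 - 3432)) = -253199283*((-20980 + 5066*(1/14069)) + (17/2 + 1352 - 3432))/8002 = -253199283*((-20980 + 5066/14069) - 4143/2)/8002 = -253199283*(-295162554/14069 - 4143/2)/8002 = -253199283/8002*(-648612975/28138) = 164228340214496925/225160276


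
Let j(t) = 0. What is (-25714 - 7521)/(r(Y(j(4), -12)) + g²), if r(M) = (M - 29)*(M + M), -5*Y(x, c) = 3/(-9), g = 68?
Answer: -7477875/1039532 ≈ -7.1935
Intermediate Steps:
Y(x, c) = 1/15 (Y(x, c) = -3/(5*(-9)) = -3*(-1)/(5*9) = -⅕*(-⅓) = 1/15)
r(M) = 2*M*(-29 + M) (r(M) = (-29 + M)*(2*M) = 2*M*(-29 + M))
(-25714 - 7521)/(r(Y(j(4), -12)) + g²) = (-25714 - 7521)/(2*(1/15)*(-29 + 1/15) + 68²) = -33235/(2*(1/15)*(-434/15) + 4624) = -33235/(-868/225 + 4624) = -33235/1039532/225 = -33235*225/1039532 = -7477875/1039532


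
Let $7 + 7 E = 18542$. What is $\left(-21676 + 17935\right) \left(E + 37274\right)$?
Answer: $- \frac{1045433673}{7} \approx -1.4935 \cdot 10^{8}$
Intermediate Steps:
$E = \frac{18535}{7}$ ($E = -1 + \frac{1}{7} \cdot 18542 = -1 + \frac{18542}{7} = \frac{18535}{7} \approx 2647.9$)
$\left(-21676 + 17935\right) \left(E + 37274\right) = \left(-21676 + 17935\right) \left(\frac{18535}{7} + 37274\right) = \left(-3741\right) \frac{279453}{7} = - \frac{1045433673}{7}$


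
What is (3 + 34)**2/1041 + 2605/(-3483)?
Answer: 685474/1208601 ≈ 0.56716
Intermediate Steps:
(3 + 34)**2/1041 + 2605/(-3483) = 37**2*(1/1041) + 2605*(-1/3483) = 1369*(1/1041) - 2605/3483 = 1369/1041 - 2605/3483 = 685474/1208601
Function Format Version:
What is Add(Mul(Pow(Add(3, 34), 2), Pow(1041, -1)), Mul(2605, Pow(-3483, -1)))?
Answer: Rational(685474, 1208601) ≈ 0.56716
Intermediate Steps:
Add(Mul(Pow(Add(3, 34), 2), Pow(1041, -1)), Mul(2605, Pow(-3483, -1))) = Add(Mul(Pow(37, 2), Rational(1, 1041)), Mul(2605, Rational(-1, 3483))) = Add(Mul(1369, Rational(1, 1041)), Rational(-2605, 3483)) = Add(Rational(1369, 1041), Rational(-2605, 3483)) = Rational(685474, 1208601)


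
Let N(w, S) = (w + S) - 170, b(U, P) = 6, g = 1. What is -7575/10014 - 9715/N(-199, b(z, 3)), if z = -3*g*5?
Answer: 31512095/1211694 ≈ 26.007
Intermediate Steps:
z = -15 (z = -3*1*5 = -3*5 = -15)
N(w, S) = -170 + S + w (N(w, S) = (S + w) - 170 = -170 + S + w)
-7575/10014 - 9715/N(-199, b(z, 3)) = -7575/10014 - 9715/(-170 + 6 - 199) = -7575*1/10014 - 9715/(-363) = -2525/3338 - 9715*(-1/363) = -2525/3338 + 9715/363 = 31512095/1211694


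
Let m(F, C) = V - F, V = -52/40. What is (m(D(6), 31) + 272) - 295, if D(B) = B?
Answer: -303/10 ≈ -30.300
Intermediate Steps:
V = -13/10 (V = -52*1/40 = -13/10 ≈ -1.3000)
m(F, C) = -13/10 - F
(m(D(6), 31) + 272) - 295 = ((-13/10 - 1*6) + 272) - 295 = ((-13/10 - 6) + 272) - 295 = (-73/10 + 272) - 295 = 2647/10 - 295 = -303/10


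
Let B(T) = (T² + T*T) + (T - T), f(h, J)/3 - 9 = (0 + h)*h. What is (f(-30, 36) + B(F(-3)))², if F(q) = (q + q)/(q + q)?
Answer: 7447441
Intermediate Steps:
F(q) = 1 (F(q) = (2*q)/((2*q)) = (2*q)*(1/(2*q)) = 1)
f(h, J) = 27 + 3*h² (f(h, J) = 27 + 3*((0 + h)*h) = 27 + 3*(h*h) = 27 + 3*h²)
B(T) = 2*T² (B(T) = (T² + T²) + 0 = 2*T² + 0 = 2*T²)
(f(-30, 36) + B(F(-3)))² = ((27 + 3*(-30)²) + 2*1²)² = ((27 + 3*900) + 2*1)² = ((27 + 2700) + 2)² = (2727 + 2)² = 2729² = 7447441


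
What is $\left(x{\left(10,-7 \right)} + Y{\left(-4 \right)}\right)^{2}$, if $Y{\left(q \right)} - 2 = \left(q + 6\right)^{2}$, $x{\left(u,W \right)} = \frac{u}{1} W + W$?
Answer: $5041$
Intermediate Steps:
$x{\left(u,W \right)} = W + W u$ ($x{\left(u,W \right)} = 1 u W + W = u W + W = W u + W = W + W u$)
$Y{\left(q \right)} = 2 + \left(6 + q\right)^{2}$ ($Y{\left(q \right)} = 2 + \left(q + 6\right)^{2} = 2 + \left(6 + q\right)^{2}$)
$\left(x{\left(10,-7 \right)} + Y{\left(-4 \right)}\right)^{2} = \left(- 7 \left(1 + 10\right) + \left(2 + \left(6 - 4\right)^{2}\right)\right)^{2} = \left(\left(-7\right) 11 + \left(2 + 2^{2}\right)\right)^{2} = \left(-77 + \left(2 + 4\right)\right)^{2} = \left(-77 + 6\right)^{2} = \left(-71\right)^{2} = 5041$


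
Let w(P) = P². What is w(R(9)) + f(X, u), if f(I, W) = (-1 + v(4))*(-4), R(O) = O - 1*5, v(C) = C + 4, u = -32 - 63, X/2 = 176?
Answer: -12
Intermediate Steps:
X = 352 (X = 2*176 = 352)
u = -95
v(C) = 4 + C
R(O) = -5 + O (R(O) = O - 5 = -5 + O)
f(I, W) = -28 (f(I, W) = (-1 + (4 + 4))*(-4) = (-1 + 8)*(-4) = 7*(-4) = -28)
w(R(9)) + f(X, u) = (-5 + 9)² - 28 = 4² - 28 = 16 - 28 = -12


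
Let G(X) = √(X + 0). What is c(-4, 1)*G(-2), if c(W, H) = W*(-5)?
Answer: 20*I*√2 ≈ 28.284*I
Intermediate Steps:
G(X) = √X
c(W, H) = -5*W
c(-4, 1)*G(-2) = (-5*(-4))*√(-2) = 20*(I*√2) = 20*I*√2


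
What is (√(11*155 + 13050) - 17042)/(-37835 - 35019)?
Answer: 8521/36427 - √14755/72854 ≈ 0.23225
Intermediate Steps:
(√(11*155 + 13050) - 17042)/(-37835 - 35019) = (√(1705 + 13050) - 17042)/(-72854) = (√14755 - 17042)*(-1/72854) = (-17042 + √14755)*(-1/72854) = 8521/36427 - √14755/72854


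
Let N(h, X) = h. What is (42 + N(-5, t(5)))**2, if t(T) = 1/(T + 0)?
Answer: 1369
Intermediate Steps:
t(T) = 1/T
(42 + N(-5, t(5)))**2 = (42 - 5)**2 = 37**2 = 1369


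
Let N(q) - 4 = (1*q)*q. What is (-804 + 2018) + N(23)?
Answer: 1747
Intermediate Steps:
N(q) = 4 + q² (N(q) = 4 + (1*q)*q = 4 + q*q = 4 + q²)
(-804 + 2018) + N(23) = (-804 + 2018) + (4 + 23²) = 1214 + (4 + 529) = 1214 + 533 = 1747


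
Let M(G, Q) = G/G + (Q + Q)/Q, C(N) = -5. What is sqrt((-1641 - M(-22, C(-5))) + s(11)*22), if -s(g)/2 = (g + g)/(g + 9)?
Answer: I*sqrt(42310)/5 ≈ 41.139*I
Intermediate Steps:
M(G, Q) = 3 (M(G, Q) = 1 + (2*Q)/Q = 1 + 2 = 3)
s(g) = -4*g/(9 + g) (s(g) = -2*(g + g)/(g + 9) = -2*2*g/(9 + g) = -4*g/(9 + g))
sqrt((-1641 - M(-22, C(-5))) + s(11)*22) = sqrt((-1641 - 1*3) - 4*11/(9 + 11)*22) = sqrt((-1641 - 3) - 4*11/20*22) = sqrt(-1644 - 4*11*1/20*22) = sqrt(-1644 - 11/5*22) = sqrt(-1644 - 242/5) = sqrt(-8462/5) = I*sqrt(42310)/5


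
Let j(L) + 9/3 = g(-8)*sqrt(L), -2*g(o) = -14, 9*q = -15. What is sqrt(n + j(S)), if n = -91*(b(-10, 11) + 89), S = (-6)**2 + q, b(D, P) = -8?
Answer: sqrt(-66366 + 21*sqrt(309))/3 ≈ 85.633*I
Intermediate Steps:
q = -5/3 (q = (1/9)*(-15) = -5/3 ≈ -1.6667)
g(o) = 7 (g(o) = -1/2*(-14) = 7)
S = 103/3 (S = (-6)**2 - 5/3 = 36 - 5/3 = 103/3 ≈ 34.333)
j(L) = -3 + 7*sqrt(L)
n = -7371 (n = -91*(-8 + 89) = -91*81 = -7371)
sqrt(n + j(S)) = sqrt(-7371 + (-3 + 7*sqrt(103/3))) = sqrt(-7371 + (-3 + 7*(sqrt(309)/3))) = sqrt(-7371 + (-3 + 7*sqrt(309)/3)) = sqrt(-7374 + 7*sqrt(309)/3)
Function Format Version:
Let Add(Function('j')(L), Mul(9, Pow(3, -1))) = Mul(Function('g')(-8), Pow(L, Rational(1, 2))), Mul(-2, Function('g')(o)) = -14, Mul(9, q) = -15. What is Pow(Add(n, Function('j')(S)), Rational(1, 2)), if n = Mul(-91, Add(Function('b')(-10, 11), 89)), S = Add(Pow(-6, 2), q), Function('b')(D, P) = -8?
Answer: Mul(Rational(1, 3), Pow(Add(-66366, Mul(21, Pow(309, Rational(1, 2)))), Rational(1, 2))) ≈ Mul(85.633, I)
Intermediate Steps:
q = Rational(-5, 3) (q = Mul(Rational(1, 9), -15) = Rational(-5, 3) ≈ -1.6667)
Function('g')(o) = 7 (Function('g')(o) = Mul(Rational(-1, 2), -14) = 7)
S = Rational(103, 3) (S = Add(Pow(-6, 2), Rational(-5, 3)) = Add(36, Rational(-5, 3)) = Rational(103, 3) ≈ 34.333)
Function('j')(L) = Add(-3, Mul(7, Pow(L, Rational(1, 2))))
n = -7371 (n = Mul(-91, Add(-8, 89)) = Mul(-91, 81) = -7371)
Pow(Add(n, Function('j')(S)), Rational(1, 2)) = Pow(Add(-7371, Add(-3, Mul(7, Pow(Rational(103, 3), Rational(1, 2))))), Rational(1, 2)) = Pow(Add(-7371, Add(-3, Mul(7, Mul(Rational(1, 3), Pow(309, Rational(1, 2)))))), Rational(1, 2)) = Pow(Add(-7371, Add(-3, Mul(Rational(7, 3), Pow(309, Rational(1, 2))))), Rational(1, 2)) = Pow(Add(-7374, Mul(Rational(7, 3), Pow(309, Rational(1, 2)))), Rational(1, 2))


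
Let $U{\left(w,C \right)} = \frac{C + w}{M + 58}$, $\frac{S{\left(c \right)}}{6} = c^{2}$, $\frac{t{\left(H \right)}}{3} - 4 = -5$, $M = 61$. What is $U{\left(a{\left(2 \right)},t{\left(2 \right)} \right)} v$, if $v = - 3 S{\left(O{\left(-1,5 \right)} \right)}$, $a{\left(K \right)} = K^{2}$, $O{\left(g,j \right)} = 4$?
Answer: $- \frac{288}{119} \approx -2.4202$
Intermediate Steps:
$t{\left(H \right)} = -3$ ($t{\left(H \right)} = 12 + 3 \left(-5\right) = 12 - 15 = -3$)
$S{\left(c \right)} = 6 c^{2}$
$U{\left(w,C \right)} = \frac{C}{119} + \frac{w}{119}$ ($U{\left(w,C \right)} = \frac{C + w}{61 + 58} = \frac{C + w}{119} = \left(C + w\right) \frac{1}{119} = \frac{C}{119} + \frac{w}{119}$)
$v = -288$ ($v = - 3 \cdot 6 \cdot 4^{2} = - 3 \cdot 6 \cdot 16 = \left(-3\right) 96 = -288$)
$U{\left(a{\left(2 \right)},t{\left(2 \right)} \right)} v = \left(\frac{1}{119} \left(-3\right) + \frac{2^{2}}{119}\right) \left(-288\right) = \left(- \frac{3}{119} + \frac{1}{119} \cdot 4\right) \left(-288\right) = \left(- \frac{3}{119} + \frac{4}{119}\right) \left(-288\right) = \frac{1}{119} \left(-288\right) = - \frac{288}{119}$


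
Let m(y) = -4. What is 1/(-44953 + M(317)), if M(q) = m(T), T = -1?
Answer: -1/44957 ≈ -2.2243e-5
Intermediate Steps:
M(q) = -4
1/(-44953 + M(317)) = 1/(-44953 - 4) = 1/(-44957) = -1/44957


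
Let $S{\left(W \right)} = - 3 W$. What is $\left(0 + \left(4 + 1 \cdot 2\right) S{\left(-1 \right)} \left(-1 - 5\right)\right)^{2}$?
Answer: $11664$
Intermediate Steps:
$\left(0 + \left(4 + 1 \cdot 2\right) S{\left(-1 \right)} \left(-1 - 5\right)\right)^{2} = \left(0 + \left(4 + 1 \cdot 2\right) \left(\left(-3\right) \left(-1\right)\right) \left(-1 - 5\right)\right)^{2} = \left(0 + \left(4 + 2\right) 3 \left(-1 - 5\right)\right)^{2} = \left(0 + 6 \cdot 3 \left(-6\right)\right)^{2} = \left(0 + 18 \left(-6\right)\right)^{2} = \left(0 - 108\right)^{2} = \left(-108\right)^{2} = 11664$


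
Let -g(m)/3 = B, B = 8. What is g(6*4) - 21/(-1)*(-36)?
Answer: -780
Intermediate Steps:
g(m) = -24 (g(m) = -3*8 = -24)
g(6*4) - 21/(-1)*(-36) = -24 - 21/(-1)*(-36) = -24 - 21*(-1)*(-36) = -24 + 21*(-36) = -24 - 756 = -780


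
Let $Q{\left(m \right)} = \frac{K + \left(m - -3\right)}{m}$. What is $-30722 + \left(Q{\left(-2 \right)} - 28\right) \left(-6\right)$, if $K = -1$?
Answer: $-30554$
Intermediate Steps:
$Q{\left(m \right)} = \frac{2 + m}{m}$ ($Q{\left(m \right)} = \frac{-1 + \left(m - -3\right)}{m} = \frac{-1 + \left(m + 3\right)}{m} = \frac{-1 + \left(3 + m\right)}{m} = \frac{2 + m}{m}$)
$-30722 + \left(Q{\left(-2 \right)} - 28\right) \left(-6\right) = -30722 + \left(\frac{2 - 2}{-2} - 28\right) \left(-6\right) = -30722 + \left(\left(- \frac{1}{2}\right) 0 - 28\right) \left(-6\right) = -30722 + \left(0 - 28\right) \left(-6\right) = -30722 - -168 = -30722 + 168 = -30554$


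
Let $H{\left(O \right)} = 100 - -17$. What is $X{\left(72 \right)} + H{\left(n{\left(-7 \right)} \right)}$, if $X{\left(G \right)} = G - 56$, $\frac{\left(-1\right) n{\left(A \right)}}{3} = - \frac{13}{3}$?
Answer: $133$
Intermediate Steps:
$n{\left(A \right)} = 13$ ($n{\left(A \right)} = - 3 \left(- \frac{13}{3}\right) = - 3 \left(\left(-13\right) \frac{1}{3}\right) = \left(-3\right) \left(- \frac{13}{3}\right) = 13$)
$H{\left(O \right)} = 117$ ($H{\left(O \right)} = 100 + 17 = 117$)
$X{\left(G \right)} = -56 + G$
$X{\left(72 \right)} + H{\left(n{\left(-7 \right)} \right)} = \left(-56 + 72\right) + 117 = 16 + 117 = 133$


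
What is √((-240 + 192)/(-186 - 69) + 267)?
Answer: √1930435/85 ≈ 16.346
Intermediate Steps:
√((-240 + 192)/(-186 - 69) + 267) = √(-48/(-255) + 267) = √(-48*(-1/255) + 267) = √(16/85 + 267) = √(22711/85) = √1930435/85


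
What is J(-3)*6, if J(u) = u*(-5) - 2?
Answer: 78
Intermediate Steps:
J(u) = -2 - 5*u (J(u) = -5*u - 2 = -2 - 5*u)
J(-3)*6 = (-2 - 5*(-3))*6 = (-2 + 15)*6 = 13*6 = 78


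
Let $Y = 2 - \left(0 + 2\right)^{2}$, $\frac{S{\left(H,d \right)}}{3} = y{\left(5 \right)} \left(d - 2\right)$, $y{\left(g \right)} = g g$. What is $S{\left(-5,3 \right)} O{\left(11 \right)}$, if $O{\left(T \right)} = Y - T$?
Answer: $-975$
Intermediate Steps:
$y{\left(g \right)} = g^{2}$
$S{\left(H,d \right)} = -150 + 75 d$ ($S{\left(H,d \right)} = 3 \cdot 5^{2} \left(d - 2\right) = 3 \cdot 25 \left(-2 + d\right) = 3 \left(-50 + 25 d\right) = -150 + 75 d$)
$Y = -2$ ($Y = 2 - 2^{2} = 2 - 4 = -2$)
$O{\left(T \right)} = -2 - T$
$S{\left(-5,3 \right)} O{\left(11 \right)} = \left(-150 + 75 \cdot 3\right) \left(-2 - 11\right) = \left(-150 + 225\right) \left(-2 - 11\right) = 75 \left(-13\right) = -975$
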